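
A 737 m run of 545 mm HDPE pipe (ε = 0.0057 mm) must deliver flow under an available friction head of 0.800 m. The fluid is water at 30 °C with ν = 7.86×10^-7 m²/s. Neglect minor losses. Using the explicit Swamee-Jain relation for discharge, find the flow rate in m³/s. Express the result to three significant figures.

Q ≈ 0.223 m³/s

Swamee-Jain (Type II): Q = -0.965·√(gD⁵h_f/L)·ln[ε/(3.7D) + √(3.17ν²L/(gD³h_f))]
√(gD⁵h_f/L) = √(9.81·0.545⁵·0.800/737) = 0.02263
ε/(3.7D) = 2.83×10^-6; √(3.17ν²L/(gD³h_f)) = 3.37×10^-5
Q = -0.965·0.02263·ln(3.653×10^-5) = 0.2231 m³/s
Check: V = 0.956 m/s, Re = 6.63×10^5, f = 0.01265, h_f = 0.798 m ≈ 0.800 m ✓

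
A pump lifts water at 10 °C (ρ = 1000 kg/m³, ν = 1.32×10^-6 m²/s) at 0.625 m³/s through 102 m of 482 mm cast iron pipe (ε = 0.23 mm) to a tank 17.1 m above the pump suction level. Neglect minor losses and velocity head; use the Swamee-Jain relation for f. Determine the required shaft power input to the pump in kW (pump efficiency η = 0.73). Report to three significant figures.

P_shaft ≈ 162 kW

V = 4Q/(πD²) = 3.425 m/s; Re = 1.25×10^6; ε/D = 4.77×10^-4; f = 0.01704
h_f = f(L/D)V²/2g = 2.156 m
Total head H = z + h_f = 17.1 + 2.156 = 19.26 m
P_hyd = ρgQH = 1000·9.81·0.625·19.26 = 118.1 kW
P_shaft = P_hyd/η = 118.1/0.73 = 161.7 kW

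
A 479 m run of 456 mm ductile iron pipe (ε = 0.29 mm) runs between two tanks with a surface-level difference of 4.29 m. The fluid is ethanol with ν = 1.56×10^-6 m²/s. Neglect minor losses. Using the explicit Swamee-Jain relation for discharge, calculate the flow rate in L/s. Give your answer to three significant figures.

Swamee-Jain (Type II): Q = -0.965·√(gD⁵h_f/L)·ln[ε/(3.7D) + √(3.17ν²L/(gD³h_f))]
√(gD⁵h_f/L) = √(9.81·0.456⁵·4.29/479) = 0.04162
ε/(3.7D) = 1.72×10^-4; √(3.17ν²L/(gD³h_f)) = 3.04×10^-5
Q = -0.965·0.04162·ln(2.023×10^-4) = 0.3416 m³/s
Check: V = 2.09 m/s, Re = 6.11×10^5, f = 0.01843, h_f = 4.32 m ≈ 4.29 m ✓

Q ≈ 342 L/s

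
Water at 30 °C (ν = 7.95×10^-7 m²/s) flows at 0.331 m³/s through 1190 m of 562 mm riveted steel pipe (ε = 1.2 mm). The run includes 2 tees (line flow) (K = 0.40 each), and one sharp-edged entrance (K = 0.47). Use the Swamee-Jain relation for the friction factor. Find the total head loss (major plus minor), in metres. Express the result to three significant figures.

H_L ≈ 4.75 m

V = 4Q/(πD²) = 1.334 m/s; V²/2g = 0.09075 m
Re = 9.43×10^5, ε/D = 0.00214 → f = 0.02410 (Swamee-Jain)
Major: h_f = f(L/D)·V²/2g = 0.02410·2117·0.09075 = 4.630 m
Minor: ΣK = 1.27; h_m = ΣK·V²/2g = 0.1152 m
Total H_L = 4.630 + 0.1152 = 4.745 m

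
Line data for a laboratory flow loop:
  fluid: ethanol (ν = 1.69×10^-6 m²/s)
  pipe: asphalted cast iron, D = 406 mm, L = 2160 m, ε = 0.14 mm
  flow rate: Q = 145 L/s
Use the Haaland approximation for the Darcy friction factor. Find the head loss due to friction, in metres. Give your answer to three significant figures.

h_f ≈ 5.87 m

V = 4Q/(πD²) = 4·0.145/(π·0.406²) = 1.120 m/s
Re = VD/ν = 1.120·0.406/1.69×10^-6 = 2.69×10^5 → turbulent
ε/D = 0.14/406 = 3.45×10^-4
Haaland: f = 0.01727
h_f = f(L/D)V²/(2g) = 0.01727·(2160/0.406)·1.120²/(2·9.81) = 5.874 m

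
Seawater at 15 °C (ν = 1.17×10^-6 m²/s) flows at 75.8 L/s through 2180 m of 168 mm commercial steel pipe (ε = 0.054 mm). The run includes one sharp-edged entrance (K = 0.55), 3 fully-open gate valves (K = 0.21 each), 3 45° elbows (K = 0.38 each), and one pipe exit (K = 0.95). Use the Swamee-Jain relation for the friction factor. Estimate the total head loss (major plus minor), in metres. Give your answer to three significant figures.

V = 4Q/(πD²) = 3.419 m/s; V²/2g = 0.5960 m
Re = 4.91×10^5, ε/D = 3.21×10^-4 → f = 0.01656 (Swamee-Jain)
Major: h_f = f(L/D)·V²/2g = 0.01656·12976·0.5960 = 128.1 m
Minor: ΣK = 3.27; h_m = ΣK·V²/2g = 1.949 m
Total H_L = 128.1 + 1.949 = 130.0 m

H_L ≈ 130 m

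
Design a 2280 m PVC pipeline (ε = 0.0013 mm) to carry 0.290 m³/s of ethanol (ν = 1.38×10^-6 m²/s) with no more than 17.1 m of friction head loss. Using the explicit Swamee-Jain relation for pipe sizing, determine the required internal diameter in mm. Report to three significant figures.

Swamee-Jain (Type III): D = 0.66·[ε^1.25·(LQ²/(gh_f))^4.75 + ν·Q^9.4·(L/(gh_f))^5.2]^0.04
LQ²/(gh_f) = 1.143; L/(gh_f) = 13.59
Term 1 = ε^1.25·(…)^4.75 = 8.28×10^-8; Term 2 = ν·Q^9.4·(…)^5.2 = 9.54×10^-6
D = 0.66·(8.28×10^-8 + 9.54×10^-6)^0.04 = 0.4158 m = 416 mm
Check: V = 2.14 m/s, Re = 6.44×10^5, f = 0.01258, h_f = 16.0 m ≈ 17.1 m ✓

D ≈ 416 mm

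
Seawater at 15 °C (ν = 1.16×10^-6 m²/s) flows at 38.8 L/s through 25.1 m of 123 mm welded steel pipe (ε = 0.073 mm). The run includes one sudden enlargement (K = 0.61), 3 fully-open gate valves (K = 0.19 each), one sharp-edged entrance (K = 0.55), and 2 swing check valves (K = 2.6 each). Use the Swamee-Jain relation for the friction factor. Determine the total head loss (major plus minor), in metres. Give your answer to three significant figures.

V = 4Q/(πD²) = 3.265 m/s; V²/2g = 0.5435 m
Re = 3.46×10^5, ε/D = 5.93×10^-4 → f = 0.01868 (Swamee-Jain)
Major: h_f = f(L/D)·V²/2g = 0.01868·204.1·0.5435 = 2.072 m
Minor: ΣK = 6.93; h_m = ΣK·V²/2g = 3.766 m
Total H_L = 2.072 + 3.766 = 5.838 m

H_L ≈ 5.84 m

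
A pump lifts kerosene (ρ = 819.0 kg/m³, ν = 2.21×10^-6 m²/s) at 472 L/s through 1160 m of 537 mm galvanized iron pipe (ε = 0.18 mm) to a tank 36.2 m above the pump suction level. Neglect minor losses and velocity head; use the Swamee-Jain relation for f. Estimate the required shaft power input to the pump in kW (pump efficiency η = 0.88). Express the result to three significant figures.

V = 4Q/(πD²) = 2.084 m/s; Re = 5.06×10^5; ε/D = 3.35×10^-4; f = 0.01663
h_f = f(L/D)V²/2g = 7.953 m
Total head H = z + h_f = 36.2 + 7.953 = 44.15 m
P_hyd = ρgQH = 819.0·9.81·0.472·44.15 = 167.4 kW
P_shaft = P_hyd/η = 167.4/0.88 = 190.3 kW

P_shaft ≈ 190 kW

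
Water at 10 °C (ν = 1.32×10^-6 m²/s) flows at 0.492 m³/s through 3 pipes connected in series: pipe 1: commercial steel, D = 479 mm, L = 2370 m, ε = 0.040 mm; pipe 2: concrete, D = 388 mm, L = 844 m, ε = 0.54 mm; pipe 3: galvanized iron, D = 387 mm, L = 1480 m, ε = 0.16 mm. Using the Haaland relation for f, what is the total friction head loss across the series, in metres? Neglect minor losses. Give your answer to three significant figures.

H ≈ 122 m

Pipe 1: V = 2.730 m/s, Re = 9.91×10^5, ε/D = 8.35×10^-5, f = 0.01309, h_1 = f(L/D)V²/2g = 24.60 m
Pipe 2: V = 4.161 m/s, Re = 1.22×10^6, ε/D = 0.00139, f = 0.02153, h_2 = f(L/D)V²/2g = 41.33 m
Pipe 3: V = 4.183 m/s, Re = 1.23×10^6, ε/D = 4.13×10^-4, f = 0.01646, h_3 = f(L/D)V²/2g = 56.12 m
Series → Q common, losses add: H = Σh = 122.1 m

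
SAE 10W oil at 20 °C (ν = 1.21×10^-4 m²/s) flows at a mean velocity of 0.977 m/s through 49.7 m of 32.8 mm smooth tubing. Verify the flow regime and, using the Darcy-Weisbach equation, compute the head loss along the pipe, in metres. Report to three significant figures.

h_f ≈ 17.8 m

Re = VD/ν = 0.977·0.03280/1.21×10^-4 = 265 → laminar (Re < 2300)
f = 64/Re = 0.2417
h_f = f(L/D)V²/(2g) = 0.2417·(49.7/0.03280)·0.977²/(2·9.81) = 17.81 m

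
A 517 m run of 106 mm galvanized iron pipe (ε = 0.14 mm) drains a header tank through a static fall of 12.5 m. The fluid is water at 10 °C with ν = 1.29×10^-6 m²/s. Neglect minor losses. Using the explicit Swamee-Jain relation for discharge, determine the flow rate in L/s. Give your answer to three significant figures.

Q ≈ 13.1 L/s

Swamee-Jain (Type II): Q = -0.965·√(gD⁵h_f/L)·ln[ε/(3.7D) + √(3.17ν²L/(gD³h_f))]
√(gD⁵h_f/L) = √(9.81·0.106⁵·12.5/517) = 0.001782
ε/(3.7D) = 3.57×10^-4; √(3.17ν²L/(gD³h_f)) = 1.37×10^-4
Q = -0.965·0.001782·ln(4.936×10^-4) = 0.01309 m³/s
Check: V = 1.48 m/s, Re = 1.22×10^5, f = 0.02305, h_f = 12.6 m ≈ 12.5 m ✓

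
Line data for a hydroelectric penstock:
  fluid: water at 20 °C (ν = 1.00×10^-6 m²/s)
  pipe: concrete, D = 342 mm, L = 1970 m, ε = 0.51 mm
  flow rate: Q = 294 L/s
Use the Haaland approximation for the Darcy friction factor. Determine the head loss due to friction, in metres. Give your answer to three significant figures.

V = 4Q/(πD²) = 4·0.294/(π·0.342²) = 3.200 m/s
Re = VD/ν = 3.200·0.342/1.00×10^-6 = 1.09×10^6 → turbulent
ε/D = 0.51/342 = 0.00149
Haaland: f = 0.02192
h_f = f(L/D)V²/(2g) = 0.02192·(1970/0.342)·3.200²/(2·9.81) = 65.92 m

h_f ≈ 65.9 m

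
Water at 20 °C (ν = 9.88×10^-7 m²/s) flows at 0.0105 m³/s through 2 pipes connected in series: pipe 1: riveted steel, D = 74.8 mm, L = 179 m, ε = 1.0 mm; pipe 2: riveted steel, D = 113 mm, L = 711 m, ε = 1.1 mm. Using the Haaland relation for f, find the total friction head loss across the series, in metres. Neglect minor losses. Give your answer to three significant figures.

Pipe 1: V = 2.389 m/s, Re = 1.81×10^5, ε/D = 0.0134, f = 0.04227, h_1 = f(L/D)V²/2g = 29.43 m
Pipe 2: V = 1.047 m/s, Re = 1.20×10^5, ε/D = 0.00973, f = 0.03811, h_2 = f(L/D)V²/2g = 13.40 m
Series → Q common, losses add: H = Σh = 42.83 m

H ≈ 42.8 m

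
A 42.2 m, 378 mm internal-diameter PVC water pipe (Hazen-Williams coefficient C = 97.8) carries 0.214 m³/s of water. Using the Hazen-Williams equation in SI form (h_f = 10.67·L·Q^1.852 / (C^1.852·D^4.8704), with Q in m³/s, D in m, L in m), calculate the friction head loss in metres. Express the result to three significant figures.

h_f = 10.67·42.2·0.214^1.852 / (97.8^1.852·0.378^4.8704) = 0.6096 m

h_f ≈ 0.610 m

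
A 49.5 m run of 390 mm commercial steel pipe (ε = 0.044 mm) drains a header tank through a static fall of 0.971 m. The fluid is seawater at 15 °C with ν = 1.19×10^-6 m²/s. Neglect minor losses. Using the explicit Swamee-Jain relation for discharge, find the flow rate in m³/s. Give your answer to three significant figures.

Q ≈ 0.398 m³/s

Swamee-Jain (Type II): Q = -0.965·√(gD⁵h_f/L)·ln[ε/(3.7D) + √(3.17ν²L/(gD³h_f))]
√(gD⁵h_f/L) = √(9.81·0.390⁵·0.971/49.5) = 0.04167
ε/(3.7D) = 3.05×10^-5; √(3.17ν²L/(gD³h_f)) = 1.98×10^-5
Q = -0.965·0.04167·ln(5.032×10^-5) = 0.3980 m³/s
Check: V = 3.33 m/s, Re = 1.09×10^6, f = 0.01360, h_f = 0.976 m ≈ 0.971 m ✓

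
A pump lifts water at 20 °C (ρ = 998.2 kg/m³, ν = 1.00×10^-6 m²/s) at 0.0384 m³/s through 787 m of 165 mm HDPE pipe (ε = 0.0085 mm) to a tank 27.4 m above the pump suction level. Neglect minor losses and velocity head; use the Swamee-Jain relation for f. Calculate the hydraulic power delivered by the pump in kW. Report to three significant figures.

P_hyd ≈ 14.7 kW

V = 4Q/(πD²) = 1.796 m/s; Re = 2.96×10^5; ε/D = 5.15×10^-5; f = 0.01498
h_f = f(L/D)V²/2g = 11.75 m
Total head H = z + h_f = 27.4 + 11.75 = 39.15 m
P_hyd = ρgQH = 998.2·9.81·0.0384·39.15 = 14.72 kW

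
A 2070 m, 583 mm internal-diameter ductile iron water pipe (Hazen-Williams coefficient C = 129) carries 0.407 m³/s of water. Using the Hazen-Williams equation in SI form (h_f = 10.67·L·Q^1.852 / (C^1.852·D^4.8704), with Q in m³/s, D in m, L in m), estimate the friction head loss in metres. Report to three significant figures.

h_f ≈ 7.14 m

h_f = 10.67·2070·0.407^1.852 / (129^1.852·0.583^4.8704) = 7.138 m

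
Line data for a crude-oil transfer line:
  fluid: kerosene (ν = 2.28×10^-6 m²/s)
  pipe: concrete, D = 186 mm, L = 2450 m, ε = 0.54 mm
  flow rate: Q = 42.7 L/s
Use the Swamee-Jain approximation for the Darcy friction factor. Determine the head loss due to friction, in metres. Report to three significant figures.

V = 4Q/(πD²) = 4·0.0427/(π·0.186²) = 1.571 m/s
Re = VD/ν = 1.571·0.186/2.28×10^-6 = 1.28×10^5 → turbulent
ε/D = 0.54/186 = 0.00290
Swamee-Jain: f = 0.02720
h_f = f(L/D)V²/(2g) = 0.02720·(2450/0.186)·1.571²/(2·9.81) = 45.10 m

h_f ≈ 45.1 m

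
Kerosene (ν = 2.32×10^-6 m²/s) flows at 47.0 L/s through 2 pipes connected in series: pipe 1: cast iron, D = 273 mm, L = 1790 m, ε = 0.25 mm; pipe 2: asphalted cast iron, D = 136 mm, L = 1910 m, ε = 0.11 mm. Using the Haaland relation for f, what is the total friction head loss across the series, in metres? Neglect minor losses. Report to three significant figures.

Pipe 1: V = 0.8029 m/s, Re = 9.45×10^4, ε/D = 9.16×10^-4, f = 0.02179, h_1 = f(L/D)V²/2g = 4.694 m
Pipe 2: V = 3.235 m/s, Re = 1.90×10^5, ε/D = 8.09×10^-4, f = 0.02018, h_2 = f(L/D)V²/2g = 151.2 m
Series → Q common, losses add: H = Σh = 155.9 m

H ≈ 156 m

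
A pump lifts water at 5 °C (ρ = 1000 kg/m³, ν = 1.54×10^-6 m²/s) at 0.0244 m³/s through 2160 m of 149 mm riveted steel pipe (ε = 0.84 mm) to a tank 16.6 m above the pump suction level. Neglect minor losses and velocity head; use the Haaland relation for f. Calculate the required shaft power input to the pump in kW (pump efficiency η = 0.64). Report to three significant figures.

P_shaft ≈ 23.6 kW

V = 4Q/(πD²) = 1.399 m/s; Re = 1.35×10^5; ε/D = 0.00564; f = 0.03215
h_f = f(L/D)V²/2g = 46.52 m
Total head H = z + h_f = 16.6 + 46.52 = 63.12 m
P_hyd = ρgQH = 1000·9.81·0.0244·63.12 = 15.11 kW
P_shaft = P_hyd/η = 15.11/0.64 = 23.61 kW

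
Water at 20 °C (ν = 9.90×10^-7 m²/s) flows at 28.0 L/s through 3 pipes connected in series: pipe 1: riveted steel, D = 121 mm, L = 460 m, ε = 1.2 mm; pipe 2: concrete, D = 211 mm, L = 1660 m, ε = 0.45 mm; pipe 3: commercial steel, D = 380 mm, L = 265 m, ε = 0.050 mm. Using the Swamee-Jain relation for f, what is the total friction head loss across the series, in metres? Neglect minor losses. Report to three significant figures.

H ≈ 50.3 m

Pipe 1: V = 2.435 m/s, Re = 2.98×10^5, ε/D = 0.00992, f = 0.03812, h_1 = f(L/D)V²/2g = 43.79 m
Pipe 2: V = 0.8008 m/s, Re = 1.71×10^5, ε/D = 0.00213, f = 0.02500, h_2 = f(L/D)V²/2g = 6.429 m
Pipe 3: V = 0.2469 m/s, Re = 9.48×10^4, ε/D = 1.32×10^-4, f = 0.01881, h_3 = f(L/D)V²/2g = 0.04075 m
Series → Q common, losses add: H = Σh = 50.26 m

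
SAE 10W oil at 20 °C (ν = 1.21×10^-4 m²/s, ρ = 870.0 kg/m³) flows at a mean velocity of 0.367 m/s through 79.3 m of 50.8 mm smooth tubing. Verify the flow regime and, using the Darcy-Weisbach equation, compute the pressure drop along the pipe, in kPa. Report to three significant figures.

Δp ≈ 38.0 kPa

Re = VD/ν = 0.367·0.05080/1.21×10^-4 = 154 → laminar (Re < 2300)
f = 64/Re = 0.4154
h_f = f(L/D)V²/(2g) = 0.4154·(79.3/0.05080)·0.367²/(2·9.81) = 4.451 m
Δp = ρg·h_f = 870.0·9.81·4.451 = 37.99 kPa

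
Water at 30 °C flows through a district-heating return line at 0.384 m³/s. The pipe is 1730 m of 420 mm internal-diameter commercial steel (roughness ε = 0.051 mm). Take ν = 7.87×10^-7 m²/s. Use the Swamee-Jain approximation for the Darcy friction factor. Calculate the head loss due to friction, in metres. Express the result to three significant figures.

h_f ≈ 21.7 m

V = 4Q/(πD²) = 4·0.384/(π·0.420²) = 2.772 m/s
Re = VD/ν = 2.772·0.420/7.87×10^-7 = 1.48×10^6 → turbulent
ε/D = 0.051/420 = 1.21×10^-4
Swamee-Jain: f = 0.01345
h_f = f(L/D)V²/(2g) = 0.01345·(1730/0.420)·2.772²/(2·9.81) = 21.70 m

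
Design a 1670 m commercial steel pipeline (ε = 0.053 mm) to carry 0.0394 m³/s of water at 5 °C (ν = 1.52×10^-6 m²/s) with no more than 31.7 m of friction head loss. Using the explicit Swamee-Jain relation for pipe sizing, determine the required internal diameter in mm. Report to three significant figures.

Swamee-Jain (Type III): D = 0.66·[ε^1.25·(LQ²/(gh_f))^4.75 + ν·Q^9.4·(L/(gh_f))^5.2]^0.04
LQ²/(gh_f) = 0.008336; L/(gh_f) = 5.370
Term 1 = ε^1.25·(…)^4.75 = 6.03×10^-16; Term 2 = ν·Q^9.4·(…)^5.2 = 5.96×10^-16
D = 0.66·(6.03×10^-16 + 5.96×10^-16)^0.04 = 0.1670 m = 167 mm
Check: V = 1.80 m/s, Re = 1.98×10^5, f = 0.01792, h_f = 29.6 m ≈ 31.7 m ✓

D ≈ 167 mm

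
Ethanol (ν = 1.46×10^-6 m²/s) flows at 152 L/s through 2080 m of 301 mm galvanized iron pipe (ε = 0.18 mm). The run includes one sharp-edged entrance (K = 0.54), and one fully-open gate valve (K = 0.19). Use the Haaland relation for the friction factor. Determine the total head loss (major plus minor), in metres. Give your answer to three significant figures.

V = 4Q/(πD²) = 2.136 m/s; V²/2g = 0.2326 m
Re = 4.40×10^5, ε/D = 5.98×10^-4 → f = 0.01827 (Haaland)
Major: h_f = f(L/D)·V²/2g = 0.01827·6910·0.2326 = 29.36 m
Minor: ΣK = 0.730; h_m = ΣK·V²/2g = 0.1698 m
Total H_L = 29.36 + 0.1698 = 29.53 m

H_L ≈ 29.5 m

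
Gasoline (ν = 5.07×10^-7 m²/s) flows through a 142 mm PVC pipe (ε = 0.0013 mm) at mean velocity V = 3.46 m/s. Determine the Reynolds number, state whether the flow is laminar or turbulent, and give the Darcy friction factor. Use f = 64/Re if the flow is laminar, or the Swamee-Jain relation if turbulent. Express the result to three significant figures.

Re = VD/ν = 3.460·0.142/5.07×10^-7 = 9.69×10^5
Re > 4000 → turbulent; ε/D = 9.15×10^-6
Swamee-Jain: f = 0.01189

Re ≈ 9.69×10^5; turbulent; f ≈ 0.0119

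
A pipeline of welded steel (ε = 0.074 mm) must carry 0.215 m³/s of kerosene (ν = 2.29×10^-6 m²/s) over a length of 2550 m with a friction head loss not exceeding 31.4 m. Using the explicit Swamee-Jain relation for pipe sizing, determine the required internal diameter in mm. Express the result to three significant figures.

D ≈ 351 mm

Swamee-Jain (Type III): D = 0.66·[ε^1.25·(LQ²/(gh_f))^4.75 + ν·Q^9.4·(L/(gh_f))^5.2]^0.04
LQ²/(gh_f) = 0.3827; L/(gh_f) = 8.278
Term 1 = ε^1.25·(…)^4.75 = 7.16×10^-8; Term 2 = ν·Q^9.4·(…)^5.2 = 7.21×10^-8
D = 0.66·(7.16×10^-8 + 7.21×10^-8)^0.04 = 0.3514 m = 351 mm
Check: V = 2.22 m/s, Re = 3.40×10^5, f = 0.01618, h_f = 29.4 m ≈ 31.4 m ✓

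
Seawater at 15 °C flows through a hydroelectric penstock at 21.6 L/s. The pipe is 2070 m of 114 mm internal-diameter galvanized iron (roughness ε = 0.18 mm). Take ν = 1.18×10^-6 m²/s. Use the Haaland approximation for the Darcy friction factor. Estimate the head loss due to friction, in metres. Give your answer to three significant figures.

h_f ≈ 95.2 m

V = 4Q/(πD²) = 4·0.0216/(π·0.114²) = 2.116 m/s
Re = VD/ν = 2.116·0.114/1.18×10^-6 = 2.04×10^5 → turbulent
ε/D = 0.18/114 = 0.00158
Haaland: f = 0.02296
h_f = f(L/D)V²/(2g) = 0.02296·(2070/0.114)·2.116²/(2·9.81) = 95.15 m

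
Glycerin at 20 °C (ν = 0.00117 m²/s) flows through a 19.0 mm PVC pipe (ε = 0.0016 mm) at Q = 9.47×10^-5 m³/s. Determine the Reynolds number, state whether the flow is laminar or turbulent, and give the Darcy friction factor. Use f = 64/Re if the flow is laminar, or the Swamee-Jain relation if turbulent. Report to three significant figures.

Re ≈ 5.42; laminar; f = 64/Re ≈ 11.8

V = 4Q/(πD²) = 0.3340 m/s
Re = VD/ν = 0.3340·0.0190/0.00117 = 5.42
Re < 2300 → laminar → f = 64/Re = 11.80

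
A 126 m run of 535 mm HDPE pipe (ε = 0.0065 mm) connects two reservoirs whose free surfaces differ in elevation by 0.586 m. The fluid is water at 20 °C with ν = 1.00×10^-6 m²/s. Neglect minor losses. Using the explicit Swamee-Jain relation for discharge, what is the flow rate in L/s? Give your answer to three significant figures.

Swamee-Jain (Type II): Q = -0.965·√(gD⁵h_f/L)·ln[ε/(3.7D) + √(3.17ν²L/(gD³h_f))]
√(gD⁵h_f/L) = √(9.81·0.535⁵·0.586/126) = 0.04472
ε/(3.7D) = 3.28×10^-6; √(3.17ν²L/(gD³h_f)) = 2.13×10^-5
Q = -0.965·0.04472·ln(2.458×10^-5) = 0.4580 m³/s
Check: V = 2.04 m/s, Re = 1.09×10^6, f = 0.01175, h_f = 0.586 m ≈ 0.586 m ✓

Q ≈ 458 L/s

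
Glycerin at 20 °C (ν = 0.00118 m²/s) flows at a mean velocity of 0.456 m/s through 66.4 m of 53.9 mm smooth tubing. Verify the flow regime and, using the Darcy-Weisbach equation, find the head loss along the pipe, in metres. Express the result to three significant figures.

Re = VD/ν = 0.456·0.05390/0.00118 = 20.8 → laminar (Re < 2300)
f = 64/Re = 3.073
h_f = f(L/D)V²/(2g) = 3.073·(66.4/0.05390)·0.456²/(2·9.81) = 40.12 m

h_f ≈ 40.1 m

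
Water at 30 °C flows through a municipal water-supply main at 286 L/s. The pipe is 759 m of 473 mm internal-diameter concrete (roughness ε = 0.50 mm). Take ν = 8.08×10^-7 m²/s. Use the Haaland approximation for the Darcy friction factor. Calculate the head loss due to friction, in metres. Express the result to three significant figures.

V = 4Q/(πD²) = 4·0.286/(π·0.473²) = 1.628 m/s
Re = VD/ν = 1.628·0.473/8.08×10^-7 = 9.53×10^5 → turbulent
ε/D = 0.50/473 = 0.00106
Haaland: f = 0.02021
h_f = f(L/D)V²/(2g) = 0.02021·(759/0.473)·1.628²/(2·9.81) = 4.379 m

h_f ≈ 4.38 m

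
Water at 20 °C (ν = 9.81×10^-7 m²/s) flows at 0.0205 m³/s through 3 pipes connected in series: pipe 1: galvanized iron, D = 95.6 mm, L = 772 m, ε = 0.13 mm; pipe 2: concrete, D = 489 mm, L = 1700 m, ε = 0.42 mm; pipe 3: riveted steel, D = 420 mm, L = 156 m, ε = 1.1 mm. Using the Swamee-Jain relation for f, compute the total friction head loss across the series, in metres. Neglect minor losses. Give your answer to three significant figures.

H ≈ 74.5 m

Pipe 1: V = 2.856 m/s, Re = 2.78×10^5, ε/D = 0.00136, f = 0.02219, h_1 = f(L/D)V²/2g = 74.48 m
Pipe 2: V = 0.1092 m/s, Re = 5.44×10^4, ε/D = 8.59×10^-4, f = 0.02348, h_2 = f(L/D)V²/2g = 0.04958 m
Pipe 3: V = 0.1480 m/s, Re = 6.33×10^4, ε/D = 0.00262, f = 0.02763, h_3 = f(L/D)V²/2g = 0.01145 m
Series → Q common, losses add: H = Σh = 74.54 m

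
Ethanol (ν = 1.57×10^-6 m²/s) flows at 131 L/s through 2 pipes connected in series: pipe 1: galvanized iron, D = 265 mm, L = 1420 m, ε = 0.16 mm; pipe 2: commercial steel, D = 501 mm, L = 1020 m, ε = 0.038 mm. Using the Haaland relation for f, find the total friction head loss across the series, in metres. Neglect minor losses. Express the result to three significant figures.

Pipe 1: V = 2.375 m/s, Re = 4.01×10^5, ε/D = 6.04×10^-4, f = 0.01838, h_1 = f(L/D)V²/2g = 28.31 m
Pipe 2: V = 0.6645 m/s, Re = 2.12×10^5, ε/D = 7.58×10^-5, f = 0.01586, h_2 = f(L/D)V²/2g = 0.7268 m
Series → Q common, losses add: H = Σh = 29.04 m

H ≈ 29.0 m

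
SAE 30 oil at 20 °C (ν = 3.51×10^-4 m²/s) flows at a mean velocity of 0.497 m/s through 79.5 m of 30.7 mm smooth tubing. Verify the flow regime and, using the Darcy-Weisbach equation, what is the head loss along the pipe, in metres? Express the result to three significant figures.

Re = VD/ν = 0.497·0.03070/3.51×10^-4 = 43.5 → laminar (Re < 2300)
f = 64/Re = 1.472
h_f = f(L/D)V²/(2g) = 1.472·(79.5/0.03070)·0.497²/(2·9.81) = 48.00 m

h_f ≈ 48.0 m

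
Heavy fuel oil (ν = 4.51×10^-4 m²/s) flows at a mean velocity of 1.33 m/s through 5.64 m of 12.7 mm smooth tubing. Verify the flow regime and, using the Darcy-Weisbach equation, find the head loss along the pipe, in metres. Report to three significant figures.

h_f ≈ 68.4 m

Re = VD/ν = 1.33·0.01270/4.51×10^-4 = 37.5 → laminar (Re < 2300)
f = 64/Re = 1.709
h_f = f(L/D)V²/(2g) = 1.709·(5.64/0.01270)·1.33²/(2·9.81) = 68.42 m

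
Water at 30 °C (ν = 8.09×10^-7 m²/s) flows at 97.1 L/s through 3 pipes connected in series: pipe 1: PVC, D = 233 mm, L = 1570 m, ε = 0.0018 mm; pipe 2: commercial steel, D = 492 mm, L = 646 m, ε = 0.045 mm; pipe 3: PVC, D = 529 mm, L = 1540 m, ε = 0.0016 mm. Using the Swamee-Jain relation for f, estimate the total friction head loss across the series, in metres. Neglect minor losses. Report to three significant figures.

Pipe 1: V = 2.277 m/s, Re = 6.56×10^5, ε/D = 7.73×10^-6, f = 0.01263, h_1 = f(L/D)V²/2g = 22.49 m
Pipe 2: V = 0.5107 m/s, Re = 3.11×10^5, ε/D = 9.15×10^-5, f = 0.01528, h_2 = f(L/D)V²/2g = 0.2667 m
Pipe 3: V = 0.4418 m/s, Re = 2.89×10^5, ε/D = 3.02×10^-6, f = 0.01451, h_3 = f(L/D)V²/2g = 0.4202 m
Series → Q common, losses add: H = Σh = 23.17 m

H ≈ 23.2 m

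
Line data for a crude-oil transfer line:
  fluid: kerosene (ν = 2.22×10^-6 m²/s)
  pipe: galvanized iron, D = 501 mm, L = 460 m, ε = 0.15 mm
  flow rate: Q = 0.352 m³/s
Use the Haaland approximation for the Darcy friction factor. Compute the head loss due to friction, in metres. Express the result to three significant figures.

V = 4Q/(πD²) = 4·0.352/(π·0.501²) = 1.786 m/s
Re = VD/ν = 1.786·0.501/2.22×10^-6 = 4.03×10^5 → turbulent
ε/D = 0.15/501 = 2.99×10^-4
Haaland: f = 0.01639
h_f = f(L/D)V²/(2g) = 0.01639·(460/0.501)·1.786²/(2·9.81) = 2.446 m

h_f ≈ 2.45 m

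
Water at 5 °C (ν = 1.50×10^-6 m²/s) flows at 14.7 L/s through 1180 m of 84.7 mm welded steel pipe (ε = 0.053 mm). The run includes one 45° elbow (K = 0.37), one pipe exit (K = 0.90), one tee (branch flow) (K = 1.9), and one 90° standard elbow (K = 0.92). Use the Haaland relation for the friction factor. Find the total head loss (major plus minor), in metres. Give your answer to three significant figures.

V = 4Q/(πD²) = 2.609 m/s; V²/2g = 0.3469 m
Re = 1.47×10^5, ε/D = 6.26×10^-4 → f = 0.01977 (Haaland)
Major: h_f = f(L/D)·V²/2g = 0.01977·13932·0.3469 = 95.55 m
Minor: ΣK = 4.09; h_m = ΣK·V²/2g = 1.419 m
Total H_L = 95.55 + 1.419 = 96.97 m

H_L ≈ 97.0 m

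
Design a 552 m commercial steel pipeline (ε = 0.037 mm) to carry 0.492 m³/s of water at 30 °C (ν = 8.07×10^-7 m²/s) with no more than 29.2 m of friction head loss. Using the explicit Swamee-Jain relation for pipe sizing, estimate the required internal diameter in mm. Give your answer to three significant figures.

Swamee-Jain (Type III): D = 0.66·[ε^1.25·(LQ²/(gh_f))^4.75 + ν·Q^9.4·(L/(gh_f))^5.2]^0.04
LQ²/(gh_f) = 0.4665; L/(gh_f) = 1.927
Term 1 = ε^1.25·(…)^4.75 = 7.71×10^-8; Term 2 = ν·Q^9.4·(…)^5.2 = 3.11×10^-8
D = 0.66·(7.71×10^-8 + 3.11×10^-8)^0.04 = 0.3475 m = 347 mm
Check: V = 5.19 m/s, Re = 2.23×10^6, f = 0.01292, h_f = 28.2 m ≈ 29.2 m ✓

D ≈ 347 mm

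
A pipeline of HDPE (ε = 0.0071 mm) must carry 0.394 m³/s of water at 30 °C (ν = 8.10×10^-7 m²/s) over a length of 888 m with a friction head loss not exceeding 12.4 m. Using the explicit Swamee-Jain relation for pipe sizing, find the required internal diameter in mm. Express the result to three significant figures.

D ≈ 404 mm

Swamee-Jain (Type III): D = 0.66·[ε^1.25·(LQ²/(gh_f))^4.75 + ν·Q^9.4·(L/(gh_f))^5.2]^0.04
LQ²/(gh_f) = 1.133; L/(gh_f) = 7.300
Term 1 = ε^1.25·(…)^4.75 = 6.64×10^-7; Term 2 = ν·Q^9.4·(…)^5.2 = 3.94×10^-6
D = 0.66·(6.64×10^-7 + 3.94×10^-6)^0.04 = 0.4037 m = 404 mm
Check: V = 3.08 m/s, Re = 1.53×10^6, f = 0.01135, h_f = 12.1 m ≈ 12.4 m ✓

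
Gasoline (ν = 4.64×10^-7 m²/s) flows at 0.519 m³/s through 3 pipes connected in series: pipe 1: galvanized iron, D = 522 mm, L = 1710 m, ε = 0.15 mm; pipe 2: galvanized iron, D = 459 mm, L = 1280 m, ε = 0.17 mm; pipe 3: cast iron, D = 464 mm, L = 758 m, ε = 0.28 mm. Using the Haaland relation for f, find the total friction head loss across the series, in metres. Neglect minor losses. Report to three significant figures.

Pipe 1: V = 2.425 m/s, Re = 2.73×10^6, ε/D = 2.87×10^-4, f = 0.01508, h_1 = f(L/D)V²/2g = 14.81 m
Pipe 2: V = 3.137 m/s, Re = 3.10×10^6, ε/D = 3.70×10^-4, f = 0.01584, h_2 = f(L/D)V²/2g = 22.15 m
Pipe 3: V = 3.069 m/s, Re = 3.07×10^6, ε/D = 6.03×10^-4, f = 0.01759, h_3 = f(L/D)V²/2g = 13.80 m
Series → Q common, losses add: H = Σh = 50.76 m

H ≈ 50.8 m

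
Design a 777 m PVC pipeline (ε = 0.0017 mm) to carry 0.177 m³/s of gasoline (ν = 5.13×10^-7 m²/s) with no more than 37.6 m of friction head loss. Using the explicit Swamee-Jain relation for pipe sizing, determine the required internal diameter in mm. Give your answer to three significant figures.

Swamee-Jain (Type III): D = 0.66·[ε^1.25·(LQ²/(gh_f))^4.75 + ν·Q^9.4·(L/(gh_f))^5.2]^0.04
LQ²/(gh_f) = 0.06599; L/(gh_f) = 2.107
Term 1 = ε^1.25·(…)^4.75 = 1.52×10^-13; Term 2 = ν·Q^9.4·(…)^5.2 = 2.11×10^-12
D = 0.66·(1.52×10^-13 + 2.11×10^-12)^0.04 = 0.2258 m = 226 mm
Check: V = 4.42 m/s, Re = 1.95×10^6, f = 0.01069, h_f = 36.6 m ≈ 37.6 m ✓

D ≈ 226 mm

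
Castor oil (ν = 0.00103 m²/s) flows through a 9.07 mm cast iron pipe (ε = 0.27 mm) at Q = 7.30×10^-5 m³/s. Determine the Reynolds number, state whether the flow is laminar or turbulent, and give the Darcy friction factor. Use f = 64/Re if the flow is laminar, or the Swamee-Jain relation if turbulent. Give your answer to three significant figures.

V = 4Q/(πD²) = 1.130 m/s
Re = VD/ν = 1.130·0.00907/0.00103 = 9.95
Re < 2300 → laminar → f = 64/Re = 6.433

Re ≈ 9.95; laminar; f = 64/Re ≈ 6.43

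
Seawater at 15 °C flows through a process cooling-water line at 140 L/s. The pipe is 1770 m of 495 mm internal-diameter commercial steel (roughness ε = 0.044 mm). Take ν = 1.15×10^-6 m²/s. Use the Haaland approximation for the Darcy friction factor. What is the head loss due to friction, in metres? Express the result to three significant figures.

V = 4Q/(πD²) = 4·0.140/(π·0.495²) = 0.7275 m/s
Re = VD/ν = 0.7275·0.495/1.15×10^-6 = 3.13×10^5 → turbulent
ε/D = 0.044/495 = 8.89×10^-5
Haaland: f = 0.01504
h_f = f(L/D)V²/(2g) = 0.01504·(1770/0.495)·0.7275²/(2·9.81) = 1.451 m

h_f ≈ 1.45 m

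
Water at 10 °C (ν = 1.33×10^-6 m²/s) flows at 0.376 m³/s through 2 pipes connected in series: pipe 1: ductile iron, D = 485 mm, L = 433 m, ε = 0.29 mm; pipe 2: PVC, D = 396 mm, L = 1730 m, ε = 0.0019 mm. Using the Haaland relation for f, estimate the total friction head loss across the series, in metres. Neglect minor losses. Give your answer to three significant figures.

Pipe 1: V = 2.035 m/s, Re = 7.42×10^5, ε/D = 5.98×10^-4, f = 0.01794, h_1 = f(L/D)V²/2g = 3.381 m
Pipe 2: V = 3.053 m/s, Re = 9.09×10^5, ε/D = 4.80×10^-6, f = 0.01185, h_2 = f(L/D)V²/2g = 24.59 m
Series → Q common, losses add: H = Σh = 27.97 m

H ≈ 28.0 m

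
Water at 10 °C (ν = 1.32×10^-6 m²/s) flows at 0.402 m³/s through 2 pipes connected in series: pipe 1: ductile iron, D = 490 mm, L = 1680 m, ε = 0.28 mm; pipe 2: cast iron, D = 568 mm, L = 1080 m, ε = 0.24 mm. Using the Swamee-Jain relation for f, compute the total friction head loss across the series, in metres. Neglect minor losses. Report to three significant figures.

H ≈ 18.4 m

Pipe 1: V = 2.132 m/s, Re = 7.91×10^5, ε/D = 5.71×10^-4, f = 0.01789, h_1 = f(L/D)V²/2g = 14.21 m
Pipe 2: V = 1.586 m/s, Re = 6.83×10^5, ε/D = 4.23×10^-4, f = 0.01700, h_2 = f(L/D)V²/2g = 4.148 m
Series → Q common, losses add: H = Σh = 18.35 m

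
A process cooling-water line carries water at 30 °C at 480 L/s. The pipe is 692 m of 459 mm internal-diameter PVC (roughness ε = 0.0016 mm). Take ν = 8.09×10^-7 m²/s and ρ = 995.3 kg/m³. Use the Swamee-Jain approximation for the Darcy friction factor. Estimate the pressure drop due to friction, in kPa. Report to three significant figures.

Δp ≈ 68.3 kPa

V = 4Q/(πD²) = 4·0.480/(π·0.459²) = 2.901 m/s
Re = VD/ν = 2.901·0.459/8.09×10^-7 = 1.65×10^6 → turbulent
ε/D = 0.0016/459 = 3.49×10^-6
Swamee-Jain: f = 0.01081
h_f = f(L/D)V²/(2g) = 0.01081·(692/0.459)·2.901²/(2·9.81) = 6.991 m
Δp = ρg·h_f = 995.3·9.81·6.991 = 68.26 kPa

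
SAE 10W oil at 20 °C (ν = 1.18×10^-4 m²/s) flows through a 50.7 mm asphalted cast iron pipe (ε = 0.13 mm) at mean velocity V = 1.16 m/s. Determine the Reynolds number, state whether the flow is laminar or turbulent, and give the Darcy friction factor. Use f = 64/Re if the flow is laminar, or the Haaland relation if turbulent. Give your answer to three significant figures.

Re ≈ 498; laminar; f = 64/Re ≈ 0.128

Re = VD/ν = 1.160·0.0507/1.18×10^-4 = 498
Re < 2300 → laminar → f = 64/Re = 0.1284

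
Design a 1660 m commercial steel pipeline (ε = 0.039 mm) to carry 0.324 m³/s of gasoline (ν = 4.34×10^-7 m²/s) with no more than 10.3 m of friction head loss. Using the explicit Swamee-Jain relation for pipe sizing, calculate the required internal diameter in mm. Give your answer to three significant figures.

Swamee-Jain (Type III): D = 0.66·[ε^1.25·(LQ²/(gh_f))^4.75 + ν·Q^9.4·(L/(gh_f))^5.2]^0.04
LQ²/(gh_f) = 1.725; L/(gh_f) = 16.43
Term 1 = ε^1.25·(…)^4.75 = 4.10×10^-5; Term 2 = ν·Q^9.4·(…)^5.2 = 2.28×10^-5
D = 0.66·(4.10×10^-5 + 2.28×10^-5)^0.04 = 0.4485 m = 448 mm
Check: V = 2.05 m/s, Re = 2.12×10^6, f = 0.01260, h_f = 10.00 m ≈ 10.3 m ✓

D ≈ 448 mm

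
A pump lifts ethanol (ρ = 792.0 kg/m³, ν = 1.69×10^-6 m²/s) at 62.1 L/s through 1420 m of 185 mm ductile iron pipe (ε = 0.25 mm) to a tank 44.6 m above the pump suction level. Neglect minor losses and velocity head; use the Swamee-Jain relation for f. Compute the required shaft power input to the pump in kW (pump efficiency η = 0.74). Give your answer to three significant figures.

V = 4Q/(πD²) = 2.310 m/s; Re = 2.53×10^5; ε/D = 0.00135; f = 0.02224
h_f = f(L/D)V²/2g = 46.44 m
Total head H = z + h_f = 44.6 + 46.44 = 91.04 m
P_hyd = ρgQH = 792.0·9.81·0.0621·91.04 = 43.93 kW
P_shaft = P_hyd/η = 43.93/0.74 = 59.36 kW

P_shaft ≈ 59.4 kW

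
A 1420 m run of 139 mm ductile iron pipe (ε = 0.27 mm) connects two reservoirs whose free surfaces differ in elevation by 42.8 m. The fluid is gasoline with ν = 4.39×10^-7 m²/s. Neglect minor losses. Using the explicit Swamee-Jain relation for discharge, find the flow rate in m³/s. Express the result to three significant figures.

Q ≈ 0.0284 m³/s

Swamee-Jain (Type II): Q = -0.965·√(gD⁵h_f/L)·ln[ε/(3.7D) + √(3.17ν²L/(gD³h_f))]
√(gD⁵h_f/L) = √(9.81·0.139⁵·42.8/1420) = 0.003917
ε/(3.7D) = 5.25×10^-4; √(3.17ν²L/(gD³h_f)) = 2.77×10^-5
Q = -0.965·0.003917·ln(5.527×10^-4) = 0.02835 m³/s
Check: V = 1.87 m/s, Re = 5.92×10^5, f = 0.02366, h_f = 43.0 m ≈ 42.8 m ✓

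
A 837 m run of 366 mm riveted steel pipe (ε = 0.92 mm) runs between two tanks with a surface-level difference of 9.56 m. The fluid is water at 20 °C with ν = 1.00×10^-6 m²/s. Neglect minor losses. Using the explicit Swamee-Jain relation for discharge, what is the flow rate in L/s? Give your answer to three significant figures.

Swamee-Jain (Type II): Q = -0.965·√(gD⁵h_f/L)·ln[ε/(3.7D) + √(3.17ν²L/(gD³h_f))]
√(gD⁵h_f/L) = √(9.81·0.366⁵·9.56/837) = 0.02713
ε/(3.7D) = 6.79×10^-4; √(3.17ν²L/(gD³h_f)) = 2.40×10^-5
Q = -0.965·0.02713·ln(7.034×10^-4) = 0.1900 m³/s
Check: V = 1.81 m/s, Re = 6.61×10^5, f = 0.02524, h_f = 9.60 m ≈ 9.56 m ✓

Q ≈ 190 L/s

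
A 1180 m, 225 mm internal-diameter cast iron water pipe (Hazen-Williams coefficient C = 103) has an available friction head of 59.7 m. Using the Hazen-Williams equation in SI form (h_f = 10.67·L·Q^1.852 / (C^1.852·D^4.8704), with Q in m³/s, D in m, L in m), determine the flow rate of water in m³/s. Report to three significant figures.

Q ≈ 0.113 m³/s

Rearranging: Q = [h_f·C^1.852·D^4.8704 / (10.67·L)]^(1/1.852)
Q = [59.7·103^1.852·0.225^4.8704 / (10.67·1180)]^0.540 = 0.1133 m³/s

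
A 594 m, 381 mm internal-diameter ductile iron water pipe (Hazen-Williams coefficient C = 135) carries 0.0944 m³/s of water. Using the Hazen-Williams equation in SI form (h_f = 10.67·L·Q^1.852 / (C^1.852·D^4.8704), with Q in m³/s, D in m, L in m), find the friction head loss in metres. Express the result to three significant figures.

h_f ≈ 0.998 m

h_f = 10.67·594·0.0944^1.852 / (135^1.852·0.381^4.8704) = 0.9984 m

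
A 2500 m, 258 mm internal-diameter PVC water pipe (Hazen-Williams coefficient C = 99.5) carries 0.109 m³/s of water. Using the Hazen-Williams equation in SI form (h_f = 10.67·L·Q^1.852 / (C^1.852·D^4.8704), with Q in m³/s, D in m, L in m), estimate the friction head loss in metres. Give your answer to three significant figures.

h_f ≈ 64.4 m

h_f = 10.67·2500·0.109^1.852 / (99.5^1.852·0.258^4.8704) = 64.43 m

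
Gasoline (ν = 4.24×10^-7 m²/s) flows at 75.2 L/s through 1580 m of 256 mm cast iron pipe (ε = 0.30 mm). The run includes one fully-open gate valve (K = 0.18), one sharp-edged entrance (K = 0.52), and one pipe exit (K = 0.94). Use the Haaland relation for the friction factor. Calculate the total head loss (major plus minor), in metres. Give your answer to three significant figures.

H_L ≈ 14.1 m

V = 4Q/(πD²) = 1.461 m/s; V²/2g = 0.1088 m
Re = 8.82×10^5, ε/D = 0.00117 → f = 0.02073 (Haaland)
Major: h_f = f(L/D)·V²/2g = 0.02073·6172·0.1088 = 13.92 m
Minor: ΣK = 1.64; h_m = ΣK·V²/2g = 0.1784 m
Total H_L = 13.92 + 0.1784 = 14.09 m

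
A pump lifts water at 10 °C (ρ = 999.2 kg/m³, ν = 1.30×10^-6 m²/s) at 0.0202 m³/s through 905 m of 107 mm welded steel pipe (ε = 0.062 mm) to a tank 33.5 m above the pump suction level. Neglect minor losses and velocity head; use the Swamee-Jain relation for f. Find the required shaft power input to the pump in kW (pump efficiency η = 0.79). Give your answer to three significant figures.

P_shaft ≈ 19.0 kW

V = 4Q/(πD²) = 2.246 m/s; Re = 1.85×10^5; ε/D = 5.79×10^-4; f = 0.01947
h_f = f(L/D)V²/2g = 42.36 m
Total head H = z + h_f = 33.5 + 42.36 = 75.86 m
P_hyd = ρgQH = 999.2·9.81·0.0202·75.86 = 15.02 kW
P_shaft = P_hyd/η = 15.02/0.79 = 19.01 kW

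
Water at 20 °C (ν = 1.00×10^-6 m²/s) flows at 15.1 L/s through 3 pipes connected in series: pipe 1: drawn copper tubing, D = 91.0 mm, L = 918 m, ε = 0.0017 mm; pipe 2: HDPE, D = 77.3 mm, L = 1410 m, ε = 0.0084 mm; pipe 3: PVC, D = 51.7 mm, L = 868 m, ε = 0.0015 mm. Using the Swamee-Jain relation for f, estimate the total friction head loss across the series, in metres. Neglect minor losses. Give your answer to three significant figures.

H ≈ 825 m

Pipe 1: V = 2.322 m/s, Re = 2.11×10^5, ε/D = 1.87×10^-5, f = 0.01554, h_1 = f(L/D)V²/2g = 43.08 m
Pipe 2: V = 3.218 m/s, Re = 2.49×10^5, ε/D = 1.09×10^-4, f = 0.01593, h_2 = f(L/D)V²/2g = 153.3 m
Pipe 3: V = 7.193 m/s, Re = 3.72×10^5, ε/D = 2.90×10^-5, f = 0.01419, h_3 = f(L/D)V²/2g = 628.3 m
Series → Q common, losses add: H = Σh = 824.7 m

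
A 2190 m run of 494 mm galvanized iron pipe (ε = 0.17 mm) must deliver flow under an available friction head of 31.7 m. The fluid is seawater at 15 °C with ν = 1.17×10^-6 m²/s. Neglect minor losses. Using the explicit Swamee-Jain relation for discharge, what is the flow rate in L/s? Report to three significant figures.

Swamee-Jain (Type II): Q = -0.965·√(gD⁵h_f/L)·ln[ε/(3.7D) + √(3.17ν²L/(gD³h_f))]
√(gD⁵h_f/L) = √(9.81·0.494⁵·31.7/2190) = 0.06463
ε/(3.7D) = 9.30×10^-5; √(3.17ν²L/(gD³h_f)) = 1.59×10^-5
Q = -0.965·0.06463·ln(1.089×10^-4) = 0.5691 m³/s
Check: V = 2.97 m/s, Re = 1.25×10^6, f = 0.01601, h_f = 31.9 m ≈ 31.7 m ✓

Q ≈ 569 L/s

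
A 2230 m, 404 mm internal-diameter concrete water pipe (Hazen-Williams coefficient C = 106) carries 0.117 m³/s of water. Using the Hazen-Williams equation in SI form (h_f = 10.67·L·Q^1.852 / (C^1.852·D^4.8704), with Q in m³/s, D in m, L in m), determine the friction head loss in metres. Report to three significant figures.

h_f ≈ 6.56 m

h_f = 10.67·2230·0.117^1.852 / (106^1.852·0.404^4.8704) = 6.561 m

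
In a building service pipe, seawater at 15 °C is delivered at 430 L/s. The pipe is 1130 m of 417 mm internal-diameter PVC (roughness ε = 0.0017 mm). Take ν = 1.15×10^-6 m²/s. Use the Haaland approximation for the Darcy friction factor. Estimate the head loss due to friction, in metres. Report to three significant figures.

h_f ≈ 15.6 m

V = 4Q/(πD²) = 4·0.430/(π·0.417²) = 3.149 m/s
Re = VD/ν = 3.149·0.417/1.15×10^-6 = 1.14×10^6 → turbulent
ε/D = 0.0017/417 = 4.08×10^-6
Haaland: f = 0.01141
h_f = f(L/D)V²/(2g) = 0.01141·(1130/0.417)·3.149²/(2·9.81) = 15.62 m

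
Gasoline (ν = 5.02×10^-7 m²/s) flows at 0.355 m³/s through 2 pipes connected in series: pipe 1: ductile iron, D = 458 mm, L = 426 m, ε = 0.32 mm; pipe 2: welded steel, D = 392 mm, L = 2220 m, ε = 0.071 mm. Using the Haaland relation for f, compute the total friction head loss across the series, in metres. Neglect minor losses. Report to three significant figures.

Pipe 1: V = 2.155 m/s, Re = 1.97×10^6, ε/D = 6.99×10^-4, f = 0.01824, h_1 = f(L/D)V²/2g = 4.015 m
Pipe 2: V = 2.941 m/s, Re = 2.30×10^6, ε/D = 1.81×10^-4, f = 0.01390, h_2 = f(L/D)V²/2g = 34.73 m
Series → Q common, losses add: H = Σh = 38.74 m

H ≈ 38.7 m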